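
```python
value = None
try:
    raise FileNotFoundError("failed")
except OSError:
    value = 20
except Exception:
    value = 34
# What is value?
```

Step-by-step execution trace:
1. `raise FileNotFoundError(...)` raises FileNotFoundError.
2. `except OSError` matches (FileNotFoundError is a subclass of OSError) → value = 20.
3. `except Exception` is not reached.
Result: 20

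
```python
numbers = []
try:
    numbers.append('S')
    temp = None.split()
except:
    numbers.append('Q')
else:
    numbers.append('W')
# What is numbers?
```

Step-by-step execution trace:
1. try: `numbers.append('S')` → numbers = ['S'].
2. `temp = None.split()` raises AttributeError.
3. bare `except` matches → `numbers.append('Q')` → numbers = ['S', 'Q'].
4. `else` is skipped (an exception was raised).
Result: ['S', 'Q']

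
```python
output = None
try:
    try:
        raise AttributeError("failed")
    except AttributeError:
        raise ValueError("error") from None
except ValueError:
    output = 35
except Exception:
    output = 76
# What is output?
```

Step-by-step execution trace:
1. Inner try raises AttributeError; inner `except AttributeError` catches it.
2. `raise ValueError(...) from None` raises ValueError (from None suppresses __context__, but the active exception is still ValueError).
3. Outer `except ValueError` matches → output = 35.
4. `except Exception` is not reached.
Result: 35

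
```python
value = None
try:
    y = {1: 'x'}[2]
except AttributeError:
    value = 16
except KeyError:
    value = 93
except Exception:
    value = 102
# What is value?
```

Step-by-step execution trace:
1. `y = {1: 'x'}[2]` raises KeyError.
2. `except AttributeError` does not match KeyError; skipped.
3. `except KeyError` matches → value = 93.
4. Remaining except clauses are skipped.
Result: 93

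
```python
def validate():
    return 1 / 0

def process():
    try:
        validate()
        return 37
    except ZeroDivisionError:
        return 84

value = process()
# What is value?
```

Step-by-step execution trace:
1. `process()` calls `validate()`.
2. `validate()` evaluates `1 / 0`, which raises ZeroDivisionError; it propagates to the caller.
3. `return 37` is not reached.
4. `except ZeroDivisionError` in process matches → returns 84.
5. value = 84.
Result: 84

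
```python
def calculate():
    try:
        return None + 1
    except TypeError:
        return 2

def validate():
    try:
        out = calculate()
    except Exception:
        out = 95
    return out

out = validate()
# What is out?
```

Step-by-step execution trace:
1. `validate()` calls `calculate()`.
2. In calculate: `None + 1` raises TypeError; `except TypeError` catches it → returns 2.
3. In validate: `out = calculate()` → out = 2. No exception reaches validate.
4. `except Exception` is skipped; validate returns 2.
5. out = 2.
Result: 2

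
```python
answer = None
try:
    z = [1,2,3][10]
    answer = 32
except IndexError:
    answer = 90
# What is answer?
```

Step-by-step execution trace:
1. `z = [1,2,3][10]` raises IndexError.
2. `answer = 32` is not reached.
3. `except IndexError` matches → answer = 90.
Result: 90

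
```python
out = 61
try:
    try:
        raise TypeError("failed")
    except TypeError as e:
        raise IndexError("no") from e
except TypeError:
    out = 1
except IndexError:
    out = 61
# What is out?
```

Step-by-step execution trace:
1. Inner try raises TypeError; inner `except TypeError as e` catches it.
2. `raise IndexError(...) from e` raises IndexError (TypeError is attached as __cause__, but only IndexError is active).
3. Outer `except TypeError` does not match IndexError; skipped.
4. Outer `except IndexError` matches → out = 61.
Result: 61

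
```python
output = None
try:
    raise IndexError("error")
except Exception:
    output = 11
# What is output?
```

Step-by-step execution trace:
1. `raise IndexError(...)` raises IndexError.
2. `except Exception` matches (IndexError is a subclass of Exception) → output = 11.
Result: 11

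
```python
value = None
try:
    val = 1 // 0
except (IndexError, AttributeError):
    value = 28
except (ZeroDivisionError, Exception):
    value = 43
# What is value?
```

Step-by-step execution trace:
1. `val = 1 // 0` raises ZeroDivisionError.
2. `except (IndexError, AttributeError)` does not match ZeroDivisionError; skipped.
3. `except (ZeroDivisionError, Exception)` matches (ZeroDivisionError is in the tuple) → value = 43.
Result: 43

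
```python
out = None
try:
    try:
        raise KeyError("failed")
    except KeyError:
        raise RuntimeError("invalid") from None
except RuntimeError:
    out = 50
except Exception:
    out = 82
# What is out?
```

Step-by-step execution trace:
1. Inner try raises KeyError; inner `except KeyError` catches it.
2. `raise RuntimeError(...) from None` raises RuntimeError (from None suppresses __context__, but the active exception is still RuntimeError).
3. Outer `except RuntimeError` matches → out = 50.
4. `except Exception` is not reached.
Result: 50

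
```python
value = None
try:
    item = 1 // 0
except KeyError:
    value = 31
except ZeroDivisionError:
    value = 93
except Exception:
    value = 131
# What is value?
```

Step-by-step execution trace:
1. `item = 1 // 0` raises ZeroDivisionError.
2. `except KeyError` does not match ZeroDivisionError; skipped.
3. `except ZeroDivisionError` matches → value = 93.
4. Remaining except clauses are skipped.
Result: 93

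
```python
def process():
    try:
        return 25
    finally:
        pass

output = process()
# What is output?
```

Step-by-step execution trace:
1. `process()` enters try: `return 25` sets pending return value 25.
2. Before returning, `finally: pass` runs (no effect).
3. process() returns 25 → output = 25.
Result: 25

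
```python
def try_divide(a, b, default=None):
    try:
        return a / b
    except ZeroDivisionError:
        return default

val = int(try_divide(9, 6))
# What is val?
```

Step-by-step execution trace:
1. `try_divide(9, 6)` enters try: `return 9 / 6` → returns 1.5. No exception raised.
2. `except ZeroDivisionError` is skipped.
3. `int(1.5)` → 1 → val = 1.
Result: 1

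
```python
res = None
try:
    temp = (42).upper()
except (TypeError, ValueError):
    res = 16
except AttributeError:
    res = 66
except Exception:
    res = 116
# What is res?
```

Step-by-step execution trace:
1. `temp = (42).upper()` raises AttributeError.
2. `except (TypeError, ValueError)` does not match AttributeError; skipped.
3. `except AttributeError` matches (exact type match) → res = 66.
4. `except Exception` is not reached.
Result: 66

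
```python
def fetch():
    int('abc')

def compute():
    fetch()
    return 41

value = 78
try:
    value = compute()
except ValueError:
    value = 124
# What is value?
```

Step-by-step execution trace:
1. value starts at 78.
2. try: `compute()` calls `fetch()`.
3. `fetch()` evaluates `int('abc')`, which raises ValueError; it propagates through compute (uncaught).
4. `return 41` in compute is not reached; the assignment to value does not complete.
5. `except ValueError` matches → value = 124.
Result: 124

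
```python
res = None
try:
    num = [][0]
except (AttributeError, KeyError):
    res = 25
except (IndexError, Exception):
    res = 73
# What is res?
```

Step-by-step execution trace:
1. `num = [][0]` raises IndexError.
2. `except (AttributeError, KeyError)` does not match IndexError; skipped.
3. `except (IndexError, Exception)` matches (IndexError is in the tuple) → res = 73.
Result: 73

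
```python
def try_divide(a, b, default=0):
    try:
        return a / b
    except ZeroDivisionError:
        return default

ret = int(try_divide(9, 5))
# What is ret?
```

Step-by-step execution trace:
1. `try_divide(9, 5)` enters try: `return 9 / 5` → returns 1.8. No exception raised.
2. `except ZeroDivisionError` is skipped.
3. `int(1.8)` → 1 → ret = 1.
Result: 1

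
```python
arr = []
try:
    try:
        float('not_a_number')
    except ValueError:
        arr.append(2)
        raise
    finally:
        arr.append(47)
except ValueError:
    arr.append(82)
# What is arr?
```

Step-by-step execution trace:
1. Inner try: `float('not_a_number')` raises ValueError.
2. Inner `except ValueError` matches → `arr.append(2)` → arr = [2].
3. bare `raise` re-raises ValueError.
4. Inner `finally` runs during unwinding: `arr.append(47)` → arr = [2, 47].
5. Outer `except ValueError` matches → `arr.append(82)` → arr = [2, 47, 82].
Result: [2, 47, 82]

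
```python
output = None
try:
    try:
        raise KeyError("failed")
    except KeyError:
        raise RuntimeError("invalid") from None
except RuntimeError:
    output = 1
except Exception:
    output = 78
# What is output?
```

Step-by-step execution trace:
1. Inner try raises KeyError; inner `except KeyError` catches it.
2. `raise RuntimeError(...) from None` raises RuntimeError (from None suppresses __context__, but the active exception is still RuntimeError).
3. Outer `except RuntimeError` matches → output = 1.
4. `except Exception` is not reached.
Result: 1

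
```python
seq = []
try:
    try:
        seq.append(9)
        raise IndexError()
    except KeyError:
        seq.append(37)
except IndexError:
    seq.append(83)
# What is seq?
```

Step-by-step execution trace:
1. Inner try: `seq.append(9)` → seq = [9].
2. `raise IndexError()` raises IndexError.
3. Inner `except KeyError` does not match IndexError; exception propagates to outer try.
4. Outer `except IndexError` matches → `seq.append(83)` → seq = [9, 83].
Result: [9, 83]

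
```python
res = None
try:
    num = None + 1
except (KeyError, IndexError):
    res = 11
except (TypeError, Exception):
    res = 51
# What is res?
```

Step-by-step execution trace:
1. `num = None + 1` raises TypeError.
2. `except (KeyError, IndexError)` does not match TypeError; skipped.
3. `except (TypeError, Exception)` matches (TypeError is in the tuple) → res = 51.
Result: 51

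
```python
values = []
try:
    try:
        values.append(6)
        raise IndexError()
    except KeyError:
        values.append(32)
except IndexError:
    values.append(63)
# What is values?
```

Step-by-step execution trace:
1. Inner try: `values.append(6)` → values = [6].
2. `raise IndexError()` raises IndexError.
3. Inner `except KeyError` does not match IndexError; exception propagates to outer try.
4. Outer `except IndexError` matches → `values.append(63)` → values = [6, 63].
Result: [6, 63]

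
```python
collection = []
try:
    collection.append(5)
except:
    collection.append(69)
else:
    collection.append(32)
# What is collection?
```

Step-by-step execution trace:
1. try: `collection.append(5)` → collection = [5]. No exception raised.
2. `except` is skipped.
3. `else` runs (try completed without exception): `collection.append(32)` → collection = [5, 32].
Result: [5, 32]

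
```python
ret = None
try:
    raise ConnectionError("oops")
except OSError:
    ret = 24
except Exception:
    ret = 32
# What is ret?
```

Step-by-step execution trace:
1. `raise ConnectionError(...)` raises ConnectionError.
2. `except OSError` matches (ConnectionError is a subclass of OSError) → ret = 24.
3. `except Exception` is not reached.
Result: 24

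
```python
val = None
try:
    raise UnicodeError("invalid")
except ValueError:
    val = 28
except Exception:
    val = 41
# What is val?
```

Step-by-step execution trace:
1. `raise UnicodeError(...)` raises UnicodeError.
2. `except ValueError` matches (UnicodeError is a subclass of ValueError) → val = 28.
3. `except Exception` is not reached.
Result: 28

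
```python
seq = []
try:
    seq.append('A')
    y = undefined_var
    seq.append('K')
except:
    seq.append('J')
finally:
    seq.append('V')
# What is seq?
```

Step-by-step execution trace:
1. try: `seq.append('A')` → seq = ['A'].
2. `y = undefined_var` raises NameError; `seq.append('K')` is not reached.
3. bare `except` matches → `seq.append('J')` → seq = ['A', 'J'].
4. finally always runs: `seq.append('V')` → seq = ['A', 'J', 'V'].
Result: ['A', 'J', 'V']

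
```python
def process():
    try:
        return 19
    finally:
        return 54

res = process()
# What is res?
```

Step-by-step execution trace:
1. `process()` enters try: `return 19` sets pending return value 19.
2. Before returning, `finally: return 54` runs and overrides the pending return.
3. process() returns 54 → res = 54.
Result: 54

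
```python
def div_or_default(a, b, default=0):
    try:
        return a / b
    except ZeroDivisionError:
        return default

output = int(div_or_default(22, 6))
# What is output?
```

Step-by-step execution trace:
1. `div_or_default(22, 6)` enters try: `return 22 / 6` → returns 3.6666666666666665. No exception raised.
2. `except ZeroDivisionError` is skipped.
3. `int(3.6666666666666665)` → 3 → output = 3.
Result: 3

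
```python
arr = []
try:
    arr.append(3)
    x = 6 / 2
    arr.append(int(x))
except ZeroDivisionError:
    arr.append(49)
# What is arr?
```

Step-by-step execution trace:
1. try: `arr.append(3)` → arr = [3].
2. `x = 6 / 2` → x = 3.0. No exception raised.
3. `arr.append(int(x))` → arr = [3, 3].
4. `except ZeroDivisionError` is skipped (no exception was raised).
Result: [3, 3]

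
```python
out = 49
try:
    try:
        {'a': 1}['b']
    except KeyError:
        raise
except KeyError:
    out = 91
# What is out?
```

Step-by-step execution trace:
1. Inner try: `{'a': 1}['b']` raises KeyError.
2. Inner `except KeyError` matches; bare `raise` re-raises the same KeyError.
3. Outer `except KeyError` matches → out = 91.
Result: 91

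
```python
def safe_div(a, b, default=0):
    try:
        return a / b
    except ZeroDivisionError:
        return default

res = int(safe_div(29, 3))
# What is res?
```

Step-by-step execution trace:
1. `safe_div(29, 3)` enters try: `return 29 / 3` → returns 9.666666666666666. No exception raised.
2. `except ZeroDivisionError` is skipped.
3. `int(9.666666666666666)` → 9 → res = 9.
Result: 9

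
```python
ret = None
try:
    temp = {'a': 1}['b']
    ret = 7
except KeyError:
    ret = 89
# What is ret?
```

Step-by-step execution trace:
1. `temp = {'a': 1}['b']` raises KeyError.
2. `ret = 7` is not reached.
3. `except KeyError` matches → ret = 89.
Result: 89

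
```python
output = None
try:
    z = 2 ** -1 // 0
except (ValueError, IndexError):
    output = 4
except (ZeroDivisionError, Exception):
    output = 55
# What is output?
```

Step-by-step execution trace:
1. `z = 2 ** -1 // 0` raises ZeroDivisionError.
2. `except (ValueError, IndexError)` does not match ZeroDivisionError; skipped.
3. `except (ZeroDivisionError, Exception)` matches (ZeroDivisionError is in the tuple) → output = 55.
Result: 55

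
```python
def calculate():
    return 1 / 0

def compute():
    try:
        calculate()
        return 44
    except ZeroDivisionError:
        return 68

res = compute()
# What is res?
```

Step-by-step execution trace:
1. `compute()` calls `calculate()`.
2. `calculate()` evaluates `1 / 0`, which raises ZeroDivisionError; it propagates to the caller.
3. `return 44` is not reached.
4. `except ZeroDivisionError` in compute matches → returns 68.
5. res = 68.
Result: 68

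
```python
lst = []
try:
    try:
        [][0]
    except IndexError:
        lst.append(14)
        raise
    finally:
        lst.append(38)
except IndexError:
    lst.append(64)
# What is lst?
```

Step-by-step execution trace:
1. Inner try: `[][0]` raises IndexError.
2. Inner `except IndexError` matches → `lst.append(14)` → lst = [14].
3. bare `raise` re-raises IndexError.
4. Inner `finally` runs during unwinding: `lst.append(38)` → lst = [14, 38].
5. Outer `except IndexError` matches → `lst.append(64)` → lst = [14, 38, 64].
Result: [14, 38, 64]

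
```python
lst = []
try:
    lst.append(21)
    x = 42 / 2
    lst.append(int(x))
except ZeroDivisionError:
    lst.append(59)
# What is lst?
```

Step-by-step execution trace:
1. try: `lst.append(21)` → lst = [21].
2. `x = 42 / 2` → x = 21.0. No exception raised.
3. `lst.append(int(x))` → lst = [21, 21].
4. `except ZeroDivisionError` is skipped (no exception was raised).
Result: [21, 21]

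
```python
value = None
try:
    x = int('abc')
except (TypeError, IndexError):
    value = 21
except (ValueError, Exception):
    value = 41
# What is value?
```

Step-by-step execution trace:
1. `x = int('abc')` raises ValueError.
2. `except (TypeError, IndexError)` does not match ValueError; skipped.
3. `except (ValueError, Exception)` matches (ValueError is in the tuple) → value = 41.
Result: 41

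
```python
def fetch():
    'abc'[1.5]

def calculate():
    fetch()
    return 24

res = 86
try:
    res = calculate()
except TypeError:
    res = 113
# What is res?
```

Step-by-step execution trace:
1. res starts at 86.
2. try: `calculate()` calls `fetch()`.
3. `fetch()` evaluates `'abc'[1.5]`, which raises TypeError; it propagates through calculate (uncaught).
4. `return 24` in calculate is not reached; the assignment to res does not complete.
5. `except TypeError` matches → res = 113.
Result: 113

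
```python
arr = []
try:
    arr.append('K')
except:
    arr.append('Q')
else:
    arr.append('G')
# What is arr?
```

Step-by-step execution trace:
1. try: `arr.append('K')` → arr = ['K']. No exception raised.
2. `except` is skipped.
3. `else` runs (try completed without exception): `arr.append('G')` → arr = ['K', 'G'].
Result: ['K', 'G']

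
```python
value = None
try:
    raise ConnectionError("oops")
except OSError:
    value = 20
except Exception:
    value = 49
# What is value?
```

Step-by-step execution trace:
1. `raise ConnectionError(...)` raises ConnectionError.
2. `except OSError` matches (ConnectionError is a subclass of OSError) → value = 20.
3. `except Exception` is not reached.
Result: 20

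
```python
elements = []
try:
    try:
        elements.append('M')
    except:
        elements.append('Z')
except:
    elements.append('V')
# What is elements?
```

Step-by-step execution trace:
1. Inner try: `elements.append('M')` → elements = ['M']. No exception raised.
2. Inner `except` is skipped.
3. Inner try completes normally; outer `except` is skipped.
Result: ['M']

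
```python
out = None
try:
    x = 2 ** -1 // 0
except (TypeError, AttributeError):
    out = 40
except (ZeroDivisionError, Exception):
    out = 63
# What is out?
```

Step-by-step execution trace:
1. `x = 2 ** -1 // 0` raises ZeroDivisionError.
2. `except (TypeError, AttributeError)` does not match ZeroDivisionError; skipped.
3. `except (ZeroDivisionError, Exception)` matches (ZeroDivisionError is in the tuple) → out = 63.
Result: 63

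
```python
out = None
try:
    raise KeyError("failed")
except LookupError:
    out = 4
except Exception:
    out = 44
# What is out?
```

Step-by-step execution trace:
1. `raise KeyError(...)` raises KeyError.
2. `except LookupError` matches (KeyError is a subclass of LookupError) → out = 4.
3. `except Exception` is not reached.
Result: 4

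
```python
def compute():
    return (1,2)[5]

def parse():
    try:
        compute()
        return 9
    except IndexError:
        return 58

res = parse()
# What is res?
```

Step-by-step execution trace:
1. `parse()` calls `compute()`.
2. `compute()` evaluates `(1,2)[5]`, which raises IndexError; it propagates to the caller.
3. `return 9` is not reached.
4. `except IndexError` in parse matches → returns 58.
5. res = 58.
Result: 58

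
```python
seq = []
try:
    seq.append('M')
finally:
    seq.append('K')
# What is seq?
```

Step-by-step execution trace:
1. try: `seq.append('M')` → seq = ['M'].
2. The try body completes without raising.
3. finally always runs: `seq.append('K')` → seq = ['M', 'K'].
Result: ['M', 'K']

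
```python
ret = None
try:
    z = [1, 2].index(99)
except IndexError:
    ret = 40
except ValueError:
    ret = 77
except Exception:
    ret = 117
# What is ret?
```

Step-by-step execution trace:
1. `z = [1, 2].index(99)` raises ValueError.
2. `except IndexError` does not match ValueError; skipped.
3. `except ValueError` matches → ret = 77.
4. Remaining except clauses are skipped.
Result: 77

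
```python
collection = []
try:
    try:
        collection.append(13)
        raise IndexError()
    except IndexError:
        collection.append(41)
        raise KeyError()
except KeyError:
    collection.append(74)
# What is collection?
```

Step-by-step execution trace:
1. Inner try: `collection.append(13)` → collection = [13].
2. `raise IndexError()` raises IndexError.
3. Inner `except IndexError` matches → `collection.append(41)` → collection = [13, 41].
4. `raise KeyError()` raises KeyError; propagates to outer try.
5. Outer `except KeyError` matches → `collection.append(74)` → collection = [13, 41, 74].
Result: [13, 41, 74]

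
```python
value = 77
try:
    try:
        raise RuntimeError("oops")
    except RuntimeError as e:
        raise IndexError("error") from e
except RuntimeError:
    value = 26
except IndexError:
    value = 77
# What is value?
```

Step-by-step execution trace:
1. Inner try raises RuntimeError; inner `except RuntimeError as e` catches it.
2. `raise IndexError(...) from e` raises IndexError (RuntimeError is attached as __cause__, but only IndexError is active).
3. Outer `except RuntimeError` does not match IndexError; skipped.
4. Outer `except IndexError` matches → value = 77.
Result: 77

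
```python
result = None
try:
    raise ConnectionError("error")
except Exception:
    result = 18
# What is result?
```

Step-by-step execution trace:
1. `raise ConnectionError(...)` raises ConnectionError.
2. `except Exception` matches (ConnectionError is a subclass of Exception) → result = 18.
Result: 18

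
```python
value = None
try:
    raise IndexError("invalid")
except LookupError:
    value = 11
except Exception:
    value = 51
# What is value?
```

Step-by-step execution trace:
1. `raise IndexError(...)` raises IndexError.
2. `except LookupError` matches (IndexError is a subclass of LookupError) → value = 11.
3. `except Exception` is not reached.
Result: 11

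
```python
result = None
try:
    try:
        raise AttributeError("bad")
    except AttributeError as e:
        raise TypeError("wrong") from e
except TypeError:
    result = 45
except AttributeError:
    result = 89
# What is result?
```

Step-by-step execution trace:
1. Inner try raises AttributeError; inner `except AttributeError as e` catches it.
2. `raise TypeError(...) from e` raises TypeError (AttributeError is attached as __cause__, but only TypeError is active).
3. Outer `except TypeError` matches → result = 45.
4. `except AttributeError` is not reached.
Result: 45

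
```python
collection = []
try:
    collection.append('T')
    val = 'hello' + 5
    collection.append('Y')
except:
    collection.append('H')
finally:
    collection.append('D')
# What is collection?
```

Step-by-step execution trace:
1. try: `collection.append('T')` → collection = ['T'].
2. `val = 'hello' + 5` raises TypeError; `collection.append('Y')` is not reached.
3. bare `except` matches → `collection.append('H')` → collection = ['T', 'H'].
4. finally always runs: `collection.append('D')` → collection = ['T', 'H', 'D'].
Result: ['T', 'H', 'D']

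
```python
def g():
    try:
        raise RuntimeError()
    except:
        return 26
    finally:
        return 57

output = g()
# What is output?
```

Step-by-step execution trace:
1. `g()` enters try: `raise RuntimeError()` raises RuntimeError.
2. bare `except` matches → `return 26` sets pending return value 26.
3. Before returning, `finally: return 57` runs and overrides the pending return.
4. g() returns 57 → output = 57.
Result: 57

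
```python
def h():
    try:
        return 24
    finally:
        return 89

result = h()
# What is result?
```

Step-by-step execution trace:
1. `h()` enters try: `return 24` sets pending return value 24.
2. Before returning, `finally: return 89` runs and overrides the pending return.
3. h() returns 89 → result = 89.
Result: 89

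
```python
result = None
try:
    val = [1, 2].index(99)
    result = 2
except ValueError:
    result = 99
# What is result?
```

Step-by-step execution trace:
1. `val = [1, 2].index(99)` raises ValueError.
2. `result = 2` is not reached.
3. `except ValueError` matches → result = 99.
Result: 99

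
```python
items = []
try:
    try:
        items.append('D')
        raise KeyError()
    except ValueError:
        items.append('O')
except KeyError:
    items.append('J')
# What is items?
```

Step-by-step execution trace:
1. Inner try: `items.append('D')` → items = ['D'].
2. `raise KeyError()` raises KeyError.
3. Inner `except ValueError` does not match KeyError; exception propagates to outer try.
4. Outer `except KeyError` matches → `items.append('J')` → items = ['D', 'J'].
Result: ['D', 'J']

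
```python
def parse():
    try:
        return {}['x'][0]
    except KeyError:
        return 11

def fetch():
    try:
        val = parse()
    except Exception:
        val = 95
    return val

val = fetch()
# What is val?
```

Step-by-step execution trace:
1. `fetch()` calls `parse()`.
2. In parse: `{}['x'][0]` raises KeyError; `except KeyError` catches it → returns 11.
3. In fetch: `val = parse()` → val = 11. No exception reaches fetch.
4. `except Exception` is skipped; fetch returns 11.
5. val = 11.
Result: 11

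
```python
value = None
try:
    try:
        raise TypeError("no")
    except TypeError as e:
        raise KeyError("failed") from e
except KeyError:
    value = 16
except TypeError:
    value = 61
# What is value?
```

Step-by-step execution trace:
1. Inner try raises TypeError; inner `except TypeError as e` catches it.
2. `raise KeyError(...) from e` raises KeyError (TypeError is attached as __cause__, but only KeyError is active).
3. Outer `except KeyError` matches → value = 16.
4. `except TypeError` is not reached.
Result: 16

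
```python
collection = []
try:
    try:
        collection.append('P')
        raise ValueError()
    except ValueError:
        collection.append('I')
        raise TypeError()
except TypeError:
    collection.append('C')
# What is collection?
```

Step-by-step execution trace:
1. Inner try: `collection.append('P')` → collection = ['P'].
2. `raise ValueError()` raises ValueError.
3. Inner `except ValueError` matches → `collection.append('I')` → collection = ['P', 'I'].
4. `raise TypeError()` raises TypeError; propagates to outer try.
5. Outer `except TypeError` matches → `collection.append('C')` → collection = ['P', 'I', 'C'].
Result: ['P', 'I', 'C']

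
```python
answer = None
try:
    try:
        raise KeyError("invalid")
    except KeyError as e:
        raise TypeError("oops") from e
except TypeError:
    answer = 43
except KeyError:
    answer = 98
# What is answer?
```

Step-by-step execution trace:
1. Inner try raises KeyError; inner `except KeyError as e` catches it.
2. `raise TypeError(...) from e` raises TypeError (KeyError is attached as __cause__, but only TypeError is active).
3. Outer `except TypeError` matches → answer = 43.
4. `except KeyError` is not reached.
Result: 43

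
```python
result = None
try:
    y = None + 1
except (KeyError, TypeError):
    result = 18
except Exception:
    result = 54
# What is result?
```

Step-by-step execution trace:
1. `y = None + 1` raises TypeError.
2. `except (KeyError, TypeError)` matches (TypeError is in the tuple) → result = 18.
3. `except Exception` is not reached.
Result: 18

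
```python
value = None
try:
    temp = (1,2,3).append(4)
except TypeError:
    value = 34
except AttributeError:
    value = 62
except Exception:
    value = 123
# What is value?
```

Step-by-step execution trace:
1. `temp = (1,2,3).append(4)` raises AttributeError.
2. `except TypeError` does not match AttributeError; skipped.
3. `except AttributeError` matches → value = 62.
4. Remaining except clauses are skipped.
Result: 62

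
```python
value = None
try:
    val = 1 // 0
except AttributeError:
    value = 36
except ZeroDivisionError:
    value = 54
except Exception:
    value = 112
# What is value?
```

Step-by-step execution trace:
1. `val = 1 // 0` raises ZeroDivisionError.
2. `except AttributeError` does not match ZeroDivisionError; skipped.
3. `except ZeroDivisionError` matches → value = 54.
4. Remaining except clauses are skipped.
Result: 54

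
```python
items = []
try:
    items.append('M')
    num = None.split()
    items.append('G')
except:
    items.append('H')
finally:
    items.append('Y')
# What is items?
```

Step-by-step execution trace:
1. try: `items.append('M')` → items = ['M'].
2. `num = None.split()` raises AttributeError; `items.append('G')` is not reached.
3. bare `except` matches → `items.append('H')` → items = ['M', 'H'].
4. finally always runs: `items.append('Y')` → items = ['M', 'H', 'Y'].
Result: ['M', 'H', 'Y']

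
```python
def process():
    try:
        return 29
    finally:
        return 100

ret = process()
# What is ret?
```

Step-by-step execution trace:
1. `process()` enters try: `return 29` sets pending return value 29.
2. Before returning, `finally: return 100` runs and overrides the pending return.
3. process() returns 100 → ret = 100.
Result: 100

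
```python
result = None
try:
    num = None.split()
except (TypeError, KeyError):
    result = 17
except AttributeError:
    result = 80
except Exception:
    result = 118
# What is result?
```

Step-by-step execution trace:
1. `num = None.split()` raises AttributeError.
2. `except (TypeError, KeyError)` does not match AttributeError; skipped.
3. `except AttributeError` matches (exact type match) → result = 80.
4. `except Exception` is not reached.
Result: 80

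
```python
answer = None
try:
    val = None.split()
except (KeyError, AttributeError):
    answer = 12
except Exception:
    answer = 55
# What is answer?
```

Step-by-step execution trace:
1. `val = None.split()` raises AttributeError.
2. `except (KeyError, AttributeError)` matches (AttributeError is in the tuple) → answer = 12.
3. `except Exception` is not reached.
Result: 12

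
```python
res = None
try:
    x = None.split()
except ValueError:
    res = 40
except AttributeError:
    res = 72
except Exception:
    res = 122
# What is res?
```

Step-by-step execution trace:
1. `x = None.split()` raises AttributeError.
2. `except ValueError` does not match AttributeError; skipped.
3. `except AttributeError` matches → res = 72.
4. Remaining except clauses are skipped.
Result: 72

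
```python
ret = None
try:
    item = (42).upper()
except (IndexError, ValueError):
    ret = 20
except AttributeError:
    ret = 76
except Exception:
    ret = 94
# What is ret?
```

Step-by-step execution trace:
1. `item = (42).upper()` raises AttributeError.
2. `except (IndexError, ValueError)` does not match AttributeError; skipped.
3. `except AttributeError` matches (exact type match) → ret = 76.
4. `except Exception` is not reached.
Result: 76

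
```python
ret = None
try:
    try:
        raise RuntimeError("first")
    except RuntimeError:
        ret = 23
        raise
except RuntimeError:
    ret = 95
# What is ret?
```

Step-by-step execution trace:
1. Inner try: `raise RuntimeError("first")` raises RuntimeError.
2. Inner `except RuntimeError` matches → ret = 23.
3. bare `raise` re-raises the same RuntimeError.
4. Outer `except RuntimeError` matches → ret = 95.
Result: 95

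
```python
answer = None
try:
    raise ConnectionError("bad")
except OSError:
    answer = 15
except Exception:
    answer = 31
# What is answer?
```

Step-by-step execution trace:
1. `raise ConnectionError(...)` raises ConnectionError.
2. `except OSError` matches (ConnectionError is a subclass of OSError) → answer = 15.
3. `except Exception` is not reached.
Result: 15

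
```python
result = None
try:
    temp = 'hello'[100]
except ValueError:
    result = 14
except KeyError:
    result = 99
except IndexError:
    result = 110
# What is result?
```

Step-by-step execution trace:
1. `temp = 'hello'[100]` raises IndexError.
2. `except ValueError` does not match IndexError; skipped.
3. `except KeyError` does not match IndexError; skipped.
4. `except IndexError` matches → result = 110.
Result: 110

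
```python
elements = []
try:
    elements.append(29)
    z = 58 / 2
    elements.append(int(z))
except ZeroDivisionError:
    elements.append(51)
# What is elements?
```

Step-by-step execution trace:
1. try: `elements.append(29)` → elements = [29].
2. `z = 58 / 2` → z = 29.0. No exception raised.
3. `elements.append(int(z))` → elements = [29, 29].
4. `except ZeroDivisionError` is skipped (no exception was raised).
Result: [29, 29]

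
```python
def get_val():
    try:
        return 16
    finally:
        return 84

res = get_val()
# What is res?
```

Step-by-step execution trace:
1. `get_val()` enters try: `return 16` sets pending return value 16.
2. Before returning, `finally: return 84` runs and overrides the pending return.
3. get_val() returns 84 → res = 84.
Result: 84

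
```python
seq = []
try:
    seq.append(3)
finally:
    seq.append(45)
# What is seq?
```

Step-by-step execution trace:
1. try: `seq.append(3)` → seq = [3].
2. The try body completes without raising.
3. finally always runs: `seq.append(45)` → seq = [3, 45].
Result: [3, 45]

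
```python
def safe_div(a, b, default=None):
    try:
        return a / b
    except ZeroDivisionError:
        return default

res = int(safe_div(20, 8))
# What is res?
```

Step-by-step execution trace:
1. `safe_div(20, 8)` enters try: `return 20 / 8` → returns 2.5. No exception raised.
2. `except ZeroDivisionError` is skipped.
3. `int(2.5)` → 2 → res = 2.
Result: 2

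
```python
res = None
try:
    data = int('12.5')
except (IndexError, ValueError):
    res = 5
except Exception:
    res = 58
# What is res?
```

Step-by-step execution trace:
1. `data = int('12.5')` raises ValueError.
2. `except (IndexError, ValueError)` matches (ValueError is in the tuple) → res = 5.
3. `except Exception` is not reached.
Result: 5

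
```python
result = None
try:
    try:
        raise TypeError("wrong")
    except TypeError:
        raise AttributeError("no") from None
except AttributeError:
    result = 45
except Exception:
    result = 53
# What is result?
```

Step-by-step execution trace:
1. Inner try raises TypeError; inner `except TypeError` catches it.
2. `raise AttributeError(...) from None` raises AttributeError (from None suppresses __context__, but the active exception is still AttributeError).
3. Outer `except AttributeError` matches → result = 45.
4. `except Exception` is not reached.
Result: 45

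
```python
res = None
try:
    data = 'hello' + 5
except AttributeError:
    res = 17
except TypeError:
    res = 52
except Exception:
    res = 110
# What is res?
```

Step-by-step execution trace:
1. `data = 'hello' + 5` raises TypeError.
2. `except AttributeError` does not match TypeError; skipped.
3. `except TypeError` matches → res = 52.
4. Remaining except clauses are skipped.
Result: 52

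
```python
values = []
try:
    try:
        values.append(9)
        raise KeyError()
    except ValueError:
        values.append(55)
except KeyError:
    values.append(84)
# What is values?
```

Step-by-step execution trace:
1. Inner try: `values.append(9)` → values = [9].
2. `raise KeyError()` raises KeyError.
3. Inner `except ValueError` does not match KeyError; exception propagates to outer try.
4. Outer `except KeyError` matches → `values.append(84)` → values = [9, 84].
Result: [9, 84]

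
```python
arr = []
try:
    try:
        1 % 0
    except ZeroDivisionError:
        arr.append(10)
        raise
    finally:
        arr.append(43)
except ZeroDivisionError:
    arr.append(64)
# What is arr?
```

Step-by-step execution trace:
1. Inner try: `1 % 0` raises ZeroDivisionError.
2. Inner `except ZeroDivisionError` matches → `arr.append(10)` → arr = [10].
3. bare `raise` re-raises ZeroDivisionError.
4. Inner `finally` runs during unwinding: `arr.append(43)` → arr = [10, 43].
5. Outer `except ZeroDivisionError` matches → `arr.append(64)` → arr = [10, 43, 64].
Result: [10, 43, 64]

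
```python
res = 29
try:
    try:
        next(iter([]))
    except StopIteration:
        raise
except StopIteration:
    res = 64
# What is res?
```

Step-by-step execution trace:
1. Inner try: `next(iter([]))` raises StopIteration.
2. Inner `except StopIteration` matches; bare `raise` re-raises the same StopIteration.
3. Outer `except StopIteration` matches → res = 64.
Result: 64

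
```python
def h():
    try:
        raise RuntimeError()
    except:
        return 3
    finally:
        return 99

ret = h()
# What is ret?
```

Step-by-step execution trace:
1. `h()` enters try: `raise RuntimeError()` raises RuntimeError.
2. bare `except` matches → `return 3` sets pending return value 3.
3. Before returning, `finally: return 99` runs and overrides the pending return.
4. h() returns 99 → ret = 99.
Result: 99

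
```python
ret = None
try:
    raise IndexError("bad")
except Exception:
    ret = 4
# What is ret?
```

Step-by-step execution trace:
1. `raise IndexError(...)` raises IndexError.
2. `except Exception` matches (IndexError is a subclass of Exception) → ret = 4.
Result: 4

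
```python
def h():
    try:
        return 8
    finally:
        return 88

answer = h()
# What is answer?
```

Step-by-step execution trace:
1. `h()` enters try: `return 8` sets pending return value 8.
2. Before returning, `finally: return 88` runs and overrides the pending return.
3. h() returns 88 → answer = 88.
Result: 88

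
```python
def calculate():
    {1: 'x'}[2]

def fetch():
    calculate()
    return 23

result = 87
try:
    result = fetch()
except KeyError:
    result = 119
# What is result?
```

Step-by-step execution trace:
1. result starts at 87.
2. try: `fetch()` calls `calculate()`.
3. `calculate()` evaluates `{1: 'x'}[2]`, which raises KeyError; it propagates through fetch (uncaught).
4. `return 23` in fetch is not reached; the assignment to result does not complete.
5. `except KeyError` matches → result = 119.
Result: 119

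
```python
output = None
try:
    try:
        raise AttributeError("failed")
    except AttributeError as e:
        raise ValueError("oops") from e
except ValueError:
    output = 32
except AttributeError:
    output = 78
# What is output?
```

Step-by-step execution trace:
1. Inner try raises AttributeError; inner `except AttributeError as e` catches it.
2. `raise ValueError(...) from e` raises ValueError (AttributeError is attached as __cause__, but only ValueError is active).
3. Outer `except ValueError` matches → output = 32.
4. `except AttributeError` is not reached.
Result: 32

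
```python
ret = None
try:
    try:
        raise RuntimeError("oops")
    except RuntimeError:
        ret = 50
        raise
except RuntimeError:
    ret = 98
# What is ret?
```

Step-by-step execution trace:
1. Inner try: `raise RuntimeError("oops")` raises RuntimeError.
2. Inner `except RuntimeError` matches → ret = 50.
3. bare `raise` re-raises the same RuntimeError.
4. Outer `except RuntimeError` matches → ret = 98.
Result: 98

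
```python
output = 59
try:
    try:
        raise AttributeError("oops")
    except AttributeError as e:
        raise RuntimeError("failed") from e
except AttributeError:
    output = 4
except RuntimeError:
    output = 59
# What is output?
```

Step-by-step execution trace:
1. Inner try raises AttributeError; inner `except AttributeError as e` catches it.
2. `raise RuntimeError(...) from e` raises RuntimeError (AttributeError is attached as __cause__, but only RuntimeError is active).
3. Outer `except AttributeError` does not match RuntimeError; skipped.
4. Outer `except RuntimeError` matches → output = 59.
Result: 59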